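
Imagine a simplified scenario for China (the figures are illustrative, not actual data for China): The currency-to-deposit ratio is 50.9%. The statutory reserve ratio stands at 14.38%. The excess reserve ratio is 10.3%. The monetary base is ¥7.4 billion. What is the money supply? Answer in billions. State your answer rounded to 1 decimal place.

¥14.8 billion

The money multiplier is m = (1 + c) / (rr + e + c) = (1 + 0.509) / (0.1438 + 0.103 + 0.509) ≈ 1.9966.
So M = m × MB = 1.9966 × 7.4 ≈ 14.7748 billion.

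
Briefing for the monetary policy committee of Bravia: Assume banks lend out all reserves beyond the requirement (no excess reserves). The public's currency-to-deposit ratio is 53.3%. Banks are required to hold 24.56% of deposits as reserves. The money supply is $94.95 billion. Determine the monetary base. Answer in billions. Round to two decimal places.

$48.22 billion

The money multiplier is m = (1 + c) / (rr + c) = (1 + 0.533) / (0.2456 + 0.533) ≈ 1.96892.
MB = M / m = 94.95 / 1.96892 ≈ 48.2244 billion.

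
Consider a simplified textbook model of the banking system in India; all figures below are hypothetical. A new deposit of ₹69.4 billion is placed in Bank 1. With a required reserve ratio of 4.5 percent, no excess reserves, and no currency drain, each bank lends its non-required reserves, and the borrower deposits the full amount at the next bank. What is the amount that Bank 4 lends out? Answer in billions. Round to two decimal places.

₹57.73 billion

Each bank lends a fraction (1 − rr) = 0.9550 of the deposit it receives, so Bank 4 receives 69.4·0.9550^3 and lends 69.4·0.9550^4 ≈ 57.7262 billion.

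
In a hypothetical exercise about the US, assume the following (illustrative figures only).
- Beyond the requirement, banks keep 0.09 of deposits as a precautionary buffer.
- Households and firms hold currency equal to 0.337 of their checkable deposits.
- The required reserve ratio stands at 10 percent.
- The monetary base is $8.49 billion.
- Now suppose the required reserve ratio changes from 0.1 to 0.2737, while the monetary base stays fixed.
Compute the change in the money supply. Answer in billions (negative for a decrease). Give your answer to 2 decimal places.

Initially m₁ = (1 + 0.337) / (0.1 + 0.09 + 0.337) ≈ 2.5370, so M₁ = 2.5370 × 8.49 ≈ 21.5391 billion.
After the change m₂ = (1 + 0.337) / (0.2737 + 0.09 + 0.337) ≈ 1.9081, so M₂ = 1.9081 × 8.49 ≈ 16.1998 billion.
ΔM = M₂ − M₁ = 16.1998 − 21.5391 = -5.3393 billion.

-5.34 billion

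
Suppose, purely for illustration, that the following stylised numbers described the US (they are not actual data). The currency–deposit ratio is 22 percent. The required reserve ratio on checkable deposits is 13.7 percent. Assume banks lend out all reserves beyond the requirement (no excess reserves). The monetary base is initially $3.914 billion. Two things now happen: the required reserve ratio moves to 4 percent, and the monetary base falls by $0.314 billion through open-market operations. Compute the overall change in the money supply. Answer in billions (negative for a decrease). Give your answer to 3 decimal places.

Before: m₁ = (1 + 0.22) / (0.137 + 0.22) ≈ 3.41737, MB₁ = 3.914, so M₁ = 3.41737 × 3.914 ≈ 13.3756 billion.
After: m₂ = (1 + 0.22) / (0.04 + 0.22) ≈ 4.69231, MB₂ = 3.914 − 0.314 = 3.6, so M₂ = 4.69231 × 3.6 ≈ 16.8923 billion.
ΔM = M₂ − M₁ = 16.8923 − 13.3756 = 3.5167 billion.

$3.517 billion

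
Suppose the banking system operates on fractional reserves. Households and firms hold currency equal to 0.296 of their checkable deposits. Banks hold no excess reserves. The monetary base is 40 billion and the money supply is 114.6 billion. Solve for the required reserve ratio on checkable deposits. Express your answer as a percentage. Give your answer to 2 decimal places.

15.64%

Using m = M/MB = 114.6/40 = 2.865000. Since m = (1 + c)/(c + rr + e), the denominator satisfies c + rr + e = (1 + c)/m = (1 + 0.296) / 2.865000 ≈ 0.452356.
With c = 0.296 and e = 0, the required reserve ratio on checkable deposits is 0.452356 − 0.296 − 0 = 0.156356.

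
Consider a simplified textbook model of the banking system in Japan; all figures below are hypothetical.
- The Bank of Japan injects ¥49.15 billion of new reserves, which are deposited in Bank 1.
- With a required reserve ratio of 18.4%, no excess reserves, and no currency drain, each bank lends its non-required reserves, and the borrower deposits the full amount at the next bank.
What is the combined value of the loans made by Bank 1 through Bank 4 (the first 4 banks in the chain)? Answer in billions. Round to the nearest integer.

Bank i lends (1 − rr)^i of the original deposit: Bank 1 lends 49.15·0.8160 = 40.1064, Bank 2 lends 49.15·0.8160² ≈ 32.7268, and so on.
Summing a geometric series: total = 49.15·[0.8160·(1 − 0.8160^4) / (1 − 0.8160)] ≈ 121.3297 billion.

¥121 billion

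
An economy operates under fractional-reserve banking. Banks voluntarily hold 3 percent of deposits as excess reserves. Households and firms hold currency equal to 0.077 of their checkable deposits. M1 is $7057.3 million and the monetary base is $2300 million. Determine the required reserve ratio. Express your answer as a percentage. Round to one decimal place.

24.4%

Using m = M/MB = 7057.3/2300 ≈ 3.068391. Since m = (1 + c)/(c + rr + e), the denominator satisfies c + rr + e = (1 + c)/m = (1 + 0.077) / 3.068391 ≈ 0.350998.
With c = 0.077 and e = 0.03, the required reserve ratio is 0.350998 − 0.077 − 0.03 = 0.243998.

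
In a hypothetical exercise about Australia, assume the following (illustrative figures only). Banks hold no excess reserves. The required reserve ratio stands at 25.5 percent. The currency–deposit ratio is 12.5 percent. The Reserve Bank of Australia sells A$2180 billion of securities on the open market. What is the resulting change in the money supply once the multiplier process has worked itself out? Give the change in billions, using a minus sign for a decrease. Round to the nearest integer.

The money multiplier is m = (1 + c) / (rr + c) = (1 + 0.125) / (0.255 + 0.125) ≈ 2.96053.
The sale removes 2180 billion of base, so ΔM = m × ΔMB = 2.96053 × (−2180) = -6453.9554 billion.

-6454 billion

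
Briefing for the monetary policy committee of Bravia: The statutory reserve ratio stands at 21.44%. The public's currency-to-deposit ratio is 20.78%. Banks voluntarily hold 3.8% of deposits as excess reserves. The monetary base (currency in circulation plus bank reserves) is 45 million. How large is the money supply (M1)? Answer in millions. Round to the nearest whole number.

The money multiplier is m = (1 + c) / (rr + e + c) = (1 + 0.2078) / (0.2144 + 0.038 + 0.2078) ≈ 2.6245.
So M = m × MB = 2.6245 × 45 = 118.1025 million.

118 million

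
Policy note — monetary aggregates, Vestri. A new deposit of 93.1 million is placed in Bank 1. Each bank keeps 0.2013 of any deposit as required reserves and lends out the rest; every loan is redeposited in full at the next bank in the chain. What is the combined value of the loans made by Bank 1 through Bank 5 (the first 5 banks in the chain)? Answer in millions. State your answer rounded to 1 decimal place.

249.3 million

Bank i lends (1 − rr)^i of the original deposit: Bank 1 lends 93.1·0.7987 ≈ 74.3590, Bank 2 lends 93.1·0.7987² ≈ 59.3905, and so on.
Summing a geometric series: total = 93.1·[0.7987·(1 − 0.7987^5) / (1 − 0.7987)] ≈ 249.3311 million.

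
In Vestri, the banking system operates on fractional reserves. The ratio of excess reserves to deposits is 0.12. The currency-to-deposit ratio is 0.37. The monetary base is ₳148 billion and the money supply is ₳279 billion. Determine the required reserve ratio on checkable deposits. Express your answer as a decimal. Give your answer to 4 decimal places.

0.2367

Using m = M/MB = 279/148 ≈ 1.885135. Since m = (1 + c)/(c + rr + e), the denominator satisfies c + rr + e = (1 + c)/m = (1 + 0.37) / 1.885135 ≈ 0.726738.
With c = 0.37 and e = 0.12, the required reserve ratio on checkable deposits is 0.726738 − 0.37 − 0.12 = 0.236738.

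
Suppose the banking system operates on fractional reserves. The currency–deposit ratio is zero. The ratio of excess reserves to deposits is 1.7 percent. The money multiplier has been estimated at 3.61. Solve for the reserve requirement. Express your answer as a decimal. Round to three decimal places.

0.260

Using m = 3.61. Since m = (1 + c)/(c + rr + e), the denominator satisfies c + rr + e = (1 + c)/m = (1 + 0) / 3.61 ≈ 0.277008.
With c = 0 and e = 0.017, the reserve requirement is 0.277008 − 0 − 0.017 = 0.260008.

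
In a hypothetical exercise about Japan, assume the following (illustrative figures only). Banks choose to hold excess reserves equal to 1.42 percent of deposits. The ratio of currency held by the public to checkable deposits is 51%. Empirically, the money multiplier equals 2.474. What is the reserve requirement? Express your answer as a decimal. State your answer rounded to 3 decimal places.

Using m = 2.474. Since m = (1 + c)/(c + rr + e), the denominator satisfies c + rr + e = (1 + c)/m = (1 + 0.51) / 2.474 ≈ 0.610348.
With c = 0.51 and e = 0.0142, the reserve requirement is 0.610348 − 0.51 − 0.0142 = 0.086148.

0.086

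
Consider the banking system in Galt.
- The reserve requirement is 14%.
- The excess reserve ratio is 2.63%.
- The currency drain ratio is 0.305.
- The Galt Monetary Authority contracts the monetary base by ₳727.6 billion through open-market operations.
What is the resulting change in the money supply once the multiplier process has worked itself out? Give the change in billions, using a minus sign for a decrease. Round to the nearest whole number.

The money multiplier is m = (1 + c) / (rr + e + c) = (1 + 0.305) / (0.14 + 0.0263 + 0.305) ≈ 2.7689.
The sale removes 727.6 billion of base, so ΔM = m × ΔMB = 2.7689 × (−727.6) ≈ -2014.6516 billion.

-2015 billion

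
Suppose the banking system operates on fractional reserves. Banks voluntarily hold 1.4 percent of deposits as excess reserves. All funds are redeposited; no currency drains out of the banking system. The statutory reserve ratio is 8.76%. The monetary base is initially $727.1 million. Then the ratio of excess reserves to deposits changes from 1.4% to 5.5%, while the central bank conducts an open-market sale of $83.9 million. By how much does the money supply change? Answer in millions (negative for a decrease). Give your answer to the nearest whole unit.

-2646 million

Before: m₁ = 1 / (0.0876 + 0.014) ≈ 9.8425, MB₁ = 727.1, so M₁ = 9.8425 × 727.1 ≈ 7156.4817 million.
After: m₂ = 1 / (0.0876 + 0.055) ≈ 7.0126, MB₂ = 727.1 − 83.9 = 643.2, so M₂ = 7.0126 × 643.2 ≈ 4510.5043 million.
ΔM = M₂ − M₁ = 4510.5043 − 7156.4817 = -2645.9774 million.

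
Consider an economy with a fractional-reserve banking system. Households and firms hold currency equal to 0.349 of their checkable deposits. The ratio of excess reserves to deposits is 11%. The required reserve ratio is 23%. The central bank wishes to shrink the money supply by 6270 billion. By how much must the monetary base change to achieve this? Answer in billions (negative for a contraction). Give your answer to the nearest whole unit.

-3202 billion

The money multiplier is m = (1 + c) / (rr + e + c) = (1 + 0.349) / (0.23 + 0.11 + 0.349) ≈ 1.95791.
ΔMB = ΔM / m = (−6270) / 1.95791 ≈ -3202.3944 billion.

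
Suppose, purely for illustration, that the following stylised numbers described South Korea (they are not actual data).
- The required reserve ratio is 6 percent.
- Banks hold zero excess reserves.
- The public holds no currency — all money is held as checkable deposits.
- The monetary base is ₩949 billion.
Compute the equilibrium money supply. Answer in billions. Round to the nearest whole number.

With no currency drain or excess reserves, the money multiplier is m = 1/rr = 1/0.06 ≈ 16.6667.
Money supply M = m × MB = 16.6667 × 949 = 15816.6983 billion.

₩15817 billion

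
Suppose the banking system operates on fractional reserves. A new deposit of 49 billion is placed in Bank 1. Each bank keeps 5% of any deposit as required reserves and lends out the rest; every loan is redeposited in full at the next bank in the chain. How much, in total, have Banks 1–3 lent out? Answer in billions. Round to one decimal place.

132.8 billion

Bank i lends (1 − rr)^i of the original deposit: Bank 1 lends 49·0.9500 = 46.5500, Bank 2 lends 49·0.9500² = 44.2225, and so on.
Summing a geometric series: total = 49·[0.9500·(1 − 0.9500^3) / (1 − 0.9500)] ≈ 132.7839 billion.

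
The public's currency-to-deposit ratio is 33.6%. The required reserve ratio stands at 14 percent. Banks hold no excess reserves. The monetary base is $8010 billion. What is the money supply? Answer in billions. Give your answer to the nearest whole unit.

The money multiplier is m = (1 + c) / (rr + c) = (1 + 0.336) / (0.14 + 0.336) ≈ 2.80672.
So M = m × MB = 2.80672 × 8010 = 22481.8272 billion.

$22482 billion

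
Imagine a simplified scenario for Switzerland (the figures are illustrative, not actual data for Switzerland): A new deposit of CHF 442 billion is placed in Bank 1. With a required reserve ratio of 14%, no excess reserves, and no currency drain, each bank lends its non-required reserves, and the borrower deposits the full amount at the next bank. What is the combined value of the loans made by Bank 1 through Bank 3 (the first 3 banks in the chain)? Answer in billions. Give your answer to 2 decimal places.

CHF 988.16 billion

Bank i lends (1 − rr)^i of the original deposit: Bank 1 lends 442·0.8600 = 380.1200, Bank 2 lends 442·0.8600² = 326.9032, and so on.
Summing a geometric series: total = 442·[0.8600·(1 − 0.8600^3) / (1 − 0.8600)] ≈ 988.1600 billion.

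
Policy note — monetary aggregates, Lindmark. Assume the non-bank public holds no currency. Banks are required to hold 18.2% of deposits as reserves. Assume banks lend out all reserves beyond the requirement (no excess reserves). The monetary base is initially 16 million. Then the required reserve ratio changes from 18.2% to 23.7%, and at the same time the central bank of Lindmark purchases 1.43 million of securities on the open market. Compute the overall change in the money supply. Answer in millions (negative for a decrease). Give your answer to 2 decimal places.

-14.37 million

Before: m₁ = 1 / (0.182) ≈ 5.49451, MB₁ = 16, so M₁ = 5.49451 × 16 ≈ 87.9122 million.
After: m₂ = 1 / (0.237) ≈ 4.21941, MB₂ = 16 + 1.43 = 17.43, so M₂ = 4.21941 × 17.43 ≈ 73.5443 million.
ΔM = M₂ − M₁ = 73.5443 − 87.9122 = -14.3679 million.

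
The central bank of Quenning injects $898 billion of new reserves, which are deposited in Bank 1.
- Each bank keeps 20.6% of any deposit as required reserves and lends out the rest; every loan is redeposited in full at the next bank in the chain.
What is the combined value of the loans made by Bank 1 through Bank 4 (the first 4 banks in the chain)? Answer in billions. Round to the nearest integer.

Bank i lends (1 − rr)^i of the original deposit: Bank 1 lends 898·0.7940 = 713.0120, Bank 2 lends 898·0.7940² ≈ 566.1315, and so on.
Summing a geometric series: total = 898·[0.7940·(1 − 0.7940^4) / (1 − 0.7940)] ≈ 2085.5617 billion.

$2086 billion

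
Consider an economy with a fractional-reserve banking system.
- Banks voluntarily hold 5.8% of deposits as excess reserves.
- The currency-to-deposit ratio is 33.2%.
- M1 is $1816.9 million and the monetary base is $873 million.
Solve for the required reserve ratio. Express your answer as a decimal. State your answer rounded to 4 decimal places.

Using m = M/MB = 1816.9/873 ≈ 2.081214. Since m = (1 + c)/(c + rr + e), the denominator satisfies c + rr + e = (1 + c)/m = (1 + 0.332) / 2.081214 ≈ 0.640011.
With c = 0.332 and e = 0.058, the required reserve ratio is 0.640011 − 0.332 − 0.058 = 0.250011.

0.2500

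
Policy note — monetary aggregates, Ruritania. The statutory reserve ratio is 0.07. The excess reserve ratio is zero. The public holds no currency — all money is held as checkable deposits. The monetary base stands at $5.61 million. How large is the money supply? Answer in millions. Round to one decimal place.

$80.1 million

With no currency drain or excess reserves, the money multiplier is m = 1/rr = 1/0.07 ≈ 14.2857.
Money supply M = m × MB = 14.2857 × 5.61 ≈ 80.1428 million.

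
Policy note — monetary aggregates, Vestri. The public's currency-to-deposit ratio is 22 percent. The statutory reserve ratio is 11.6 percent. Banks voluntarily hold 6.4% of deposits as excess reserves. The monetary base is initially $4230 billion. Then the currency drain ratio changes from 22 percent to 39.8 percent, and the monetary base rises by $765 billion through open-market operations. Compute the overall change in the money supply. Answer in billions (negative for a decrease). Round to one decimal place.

-820.2 billion

Before: m₁ = (1 + 0.22) / (0.116 + 0.064 + 0.22) = 3.05, MB₁ = 4230, so M₁ = 3.05 × 4230 = 12901.5 billion.
After: m₂ = (1 + 0.398) / (0.116 + 0.064 + 0.398) ≈ 2.418685, MB₂ = 4230 + 765 = 4995, so M₂ = 2.418685 × 4995 ≈ 12081.3316 billion.
ΔM = M₂ − M₁ = 12081.3316 − 12901.5 = -820.1684 billion.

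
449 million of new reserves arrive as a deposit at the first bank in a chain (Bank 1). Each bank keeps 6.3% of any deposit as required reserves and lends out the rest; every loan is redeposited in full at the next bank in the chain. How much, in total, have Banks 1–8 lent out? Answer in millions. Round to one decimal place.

2710.1 million

Bank i lends (1 − rr)^i of the original deposit: Bank 1 lends 449·0.9370 = 420.7130, Bank 2 lends 449·0.9370² ≈ 394.2081, and so on.
Summing a geometric series: total = 449·[0.9370·(1 − 0.9370^8) / (1 − 0.9370)] ≈ 2710.0714 million.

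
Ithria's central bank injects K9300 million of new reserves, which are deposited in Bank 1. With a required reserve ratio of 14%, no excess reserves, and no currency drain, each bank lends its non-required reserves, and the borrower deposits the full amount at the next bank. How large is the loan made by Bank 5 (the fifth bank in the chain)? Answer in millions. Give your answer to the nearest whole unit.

K4375 million

Each bank lends a fraction (1 − rr) = 0.8600 of the deposit it receives, so Bank 5 receives 9300·0.8600^4 and lends 9300·0.8600^5 ≈ 4374.9713 million.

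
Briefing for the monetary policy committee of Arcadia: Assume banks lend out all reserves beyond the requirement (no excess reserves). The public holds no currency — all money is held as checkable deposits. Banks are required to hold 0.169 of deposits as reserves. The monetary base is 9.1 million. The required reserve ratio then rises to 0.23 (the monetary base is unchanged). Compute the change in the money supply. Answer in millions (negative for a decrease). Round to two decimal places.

-14.28 million

Initially m₁ = 1 / (0.169) ≈ 5.9172, so M₁ = 5.9172 × 9.1 ≈ 53.8465 million.
After the change m₂ = 1 / (0.23) ≈ 4.3478, so M₂ = 4.3478 × 9.1 ≈ 39.565 million.
ΔM = M₂ − M₁ = 39.565 − 53.8465 = -14.2815 million.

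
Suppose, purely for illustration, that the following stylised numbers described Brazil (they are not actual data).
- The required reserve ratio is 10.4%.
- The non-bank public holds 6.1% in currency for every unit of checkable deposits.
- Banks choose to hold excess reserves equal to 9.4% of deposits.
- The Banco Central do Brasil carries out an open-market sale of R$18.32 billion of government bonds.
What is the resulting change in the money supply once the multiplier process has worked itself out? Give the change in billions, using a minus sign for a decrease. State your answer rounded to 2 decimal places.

The money multiplier is m = (1 + c) / (rr + e + c) = (1 + 0.061) / (0.104 + 0.094 + 0.061) ≈ 4.09653.
The sale removes 18.32 billion of base, so ΔM = m × ΔMB = 4.09653 × (−18.32) ≈ -75.0484 billion.

-75.05 billion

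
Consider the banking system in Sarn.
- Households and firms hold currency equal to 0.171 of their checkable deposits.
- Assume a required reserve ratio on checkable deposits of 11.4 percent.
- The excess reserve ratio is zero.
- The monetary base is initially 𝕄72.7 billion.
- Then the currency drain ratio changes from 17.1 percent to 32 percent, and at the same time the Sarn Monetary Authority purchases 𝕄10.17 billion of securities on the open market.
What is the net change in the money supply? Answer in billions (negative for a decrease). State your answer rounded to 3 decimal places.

Before: m₁ = (1 + 0.171) / (0.114 + 0.171) ≈ 4.108772, MB₁ = 72.7, so M₁ = 4.108772 × 72.7 ≈ 298.7077 billion.
After: m₂ = (1 + 0.32) / (0.114 + 0.32) ≈ 3.041475, MB₂ = 72.7 + 10.17 = 82.87, so M₂ = 3.041475 × 82.87 ≈ 252.047 billion.
ΔM = M₂ − M₁ = 252.047 − 298.7077 = -46.6607 billion.

-46.661 billion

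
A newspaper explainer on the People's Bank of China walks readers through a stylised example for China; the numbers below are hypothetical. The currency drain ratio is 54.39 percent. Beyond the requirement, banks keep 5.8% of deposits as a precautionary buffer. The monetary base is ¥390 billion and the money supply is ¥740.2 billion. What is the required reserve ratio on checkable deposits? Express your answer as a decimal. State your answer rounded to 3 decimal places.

Using m = M/MB = 740.2/390 ≈ 1.897949. Since m = (1 + c)/(c + rr + e), the denominator satisfies c + rr + e = (1 + c)/m = (1 + 0.5439) / 1.897949 ≈ 0.813457.
With c = 0.5439 and e = 0.058, the required reserve ratio on checkable deposits is 0.813457 − 0.5439 − 0.058 = 0.211557.

0.212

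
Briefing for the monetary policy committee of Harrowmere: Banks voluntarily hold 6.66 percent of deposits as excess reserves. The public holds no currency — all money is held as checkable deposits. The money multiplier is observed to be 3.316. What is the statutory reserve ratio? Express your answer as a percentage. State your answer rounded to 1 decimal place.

23.5%

Using m = 3.316. Since m = (1 + c)/(c + rr + e), the denominator satisfies c + rr + e = (1 + c)/m = (1 + 0) / 3.316 ≈ 0.301568.
With c = 0 and e = 0.0666, the statutory reserve ratio is 0.301568 − 0 − 0.0666 = 0.234968.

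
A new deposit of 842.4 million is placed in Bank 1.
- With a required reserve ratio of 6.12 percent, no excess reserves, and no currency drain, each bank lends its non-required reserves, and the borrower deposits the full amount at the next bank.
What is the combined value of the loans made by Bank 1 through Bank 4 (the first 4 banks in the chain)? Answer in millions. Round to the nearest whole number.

Bank i lends (1 − rr)^i of the original deposit: Bank 1 lends 842.4·0.9388 ≈ 790.8451, Bank 2 lends 842.4·0.9388² ≈ 742.4454, and so on.
Summing a geometric series: total = 842.4·[0.9388·(1 − 0.9388^4) / (1 − 0.9388)] ≈ 2884.6491 million.

2885 million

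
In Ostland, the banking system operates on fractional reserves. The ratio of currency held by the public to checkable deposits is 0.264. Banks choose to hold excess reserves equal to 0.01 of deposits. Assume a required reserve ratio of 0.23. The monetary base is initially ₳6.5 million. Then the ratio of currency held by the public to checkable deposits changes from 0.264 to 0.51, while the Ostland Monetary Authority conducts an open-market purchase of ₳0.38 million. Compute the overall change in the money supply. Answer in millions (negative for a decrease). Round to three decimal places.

Before: m₁ = (1 + 0.264) / (0.23 + 0.01 + 0.264) ≈ 2.50794, MB₁ = 6.5, so M₁ = 2.50794 × 6.5 ≈ 16.3016 million.
After: m₂ = (1 + 0.51) / (0.23 + 0.01 + 0.51) ≈ 2.01333, MB₂ = 6.5 + 0.38 = 6.88, so M₂ = 2.01333 × 6.88 ≈ 13.8517 million.
ΔM = M₂ − M₁ = 13.8517 − 16.3016 = -2.4499 million.

-2.450 million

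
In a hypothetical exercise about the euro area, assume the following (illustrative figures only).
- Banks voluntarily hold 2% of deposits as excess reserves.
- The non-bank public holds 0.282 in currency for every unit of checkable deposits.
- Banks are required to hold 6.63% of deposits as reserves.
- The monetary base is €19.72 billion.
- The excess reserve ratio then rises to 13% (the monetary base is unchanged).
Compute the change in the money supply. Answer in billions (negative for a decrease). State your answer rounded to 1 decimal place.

-15.8 billion

Initially m₁ = (1 + 0.282) / (0.0663 + 0.02 + 0.282) ≈ 3.4809, so M₁ = 3.4809 × 19.72 ≈ 68.6433 billion.
After the change m₂ = (1 + 0.282) / (0.0663 + 0.13 + 0.282) ≈ 2.6803, so M₂ = 2.6803 × 19.72 ≈ 52.8555 billion.
ΔM = M₂ − M₁ = 52.8555 − 68.6433 = -15.7878 billion.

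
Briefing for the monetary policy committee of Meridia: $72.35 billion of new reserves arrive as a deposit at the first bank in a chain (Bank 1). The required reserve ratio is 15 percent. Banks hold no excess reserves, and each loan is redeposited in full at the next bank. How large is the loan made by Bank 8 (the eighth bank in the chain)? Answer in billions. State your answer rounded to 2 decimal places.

$19.71 billion

Each bank lends a fraction (1 − rr) = 0.8500 of the deposit it receives, so Bank 8 receives 72.35·0.8500^7 and lends 72.35·0.8500^8 ≈ 19.7147 billion.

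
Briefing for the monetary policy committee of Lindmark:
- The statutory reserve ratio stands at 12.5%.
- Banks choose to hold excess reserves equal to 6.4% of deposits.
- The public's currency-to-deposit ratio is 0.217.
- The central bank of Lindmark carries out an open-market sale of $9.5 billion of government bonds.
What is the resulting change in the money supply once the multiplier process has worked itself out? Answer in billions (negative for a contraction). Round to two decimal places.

The money multiplier is m = (1 + c) / (rr + e + c) = (1 + 0.217) / (0.125 + 0.064 + 0.217) ≈ 2.9975.
The sale removes 9.5 billion of base, so ΔM = m × ΔMB = 2.9975 × (−9.5) ≈ -28.4763 billion.

-28.48 billion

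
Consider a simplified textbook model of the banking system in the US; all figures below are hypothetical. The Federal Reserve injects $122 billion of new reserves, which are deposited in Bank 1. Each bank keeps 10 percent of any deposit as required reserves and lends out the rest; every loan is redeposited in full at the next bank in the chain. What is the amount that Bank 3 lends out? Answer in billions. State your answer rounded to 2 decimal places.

Each bank lends a fraction (1 − rr) = 0.9000 of the deposit it receives, so Bank 3 receives 122·0.9000^2 and lends 122·0.9000^3 = 88.9380 billion.

$88.94 billion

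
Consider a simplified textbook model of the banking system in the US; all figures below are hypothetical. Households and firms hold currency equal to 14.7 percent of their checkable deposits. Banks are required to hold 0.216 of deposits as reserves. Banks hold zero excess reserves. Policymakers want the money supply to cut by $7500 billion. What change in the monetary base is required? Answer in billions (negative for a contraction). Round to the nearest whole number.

The money multiplier is m = (1 + c) / (rr + c) = (1 + 0.147) / (0.216 + 0.147) ≈ 3.15978.
ΔMB = ΔM / m = (−7500) / 3.15978 ≈ -2373.583 billion.

-2374 billion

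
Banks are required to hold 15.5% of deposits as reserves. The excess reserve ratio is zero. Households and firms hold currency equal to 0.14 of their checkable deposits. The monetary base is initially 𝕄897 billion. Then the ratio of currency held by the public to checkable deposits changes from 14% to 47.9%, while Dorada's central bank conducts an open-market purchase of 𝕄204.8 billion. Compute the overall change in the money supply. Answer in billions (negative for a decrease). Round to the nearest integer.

Before: m₁ = (1 + 0.14) / (0.155 + 0.14) ≈ 3.86441, MB₁ = 897, so M₁ = 3.86441 × 897 ≈ 3466.3758 billion.
After: m₂ = (1 + 0.479) / (0.155 + 0.479) ≈ 2.33281, MB₂ = 897 + 204.8 = 1101.8, so M₂ = 2.33281 × 1101.8 ≈ 2570.2901 billion.
ΔM = M₂ − M₁ = 2570.2901 − 3466.3758 = -896.0857 billion.

-896 billion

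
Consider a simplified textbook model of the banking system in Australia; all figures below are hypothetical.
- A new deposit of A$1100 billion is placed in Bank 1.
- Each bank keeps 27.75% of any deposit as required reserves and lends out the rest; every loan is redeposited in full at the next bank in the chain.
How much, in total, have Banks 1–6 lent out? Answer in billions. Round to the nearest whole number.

A$2457 billion

Bank i lends (1 − rr)^i of the original deposit: Bank 1 lends 1100·0.7225 = 794.7500, Bank 2 lends 1100·0.7225² ≈ 574.2069, and so on.
Summing a geometric series: total = 1100·[0.7225·(1 − 0.7225^6) / (1 − 0.7225)] ≈ 2456.5887 billion.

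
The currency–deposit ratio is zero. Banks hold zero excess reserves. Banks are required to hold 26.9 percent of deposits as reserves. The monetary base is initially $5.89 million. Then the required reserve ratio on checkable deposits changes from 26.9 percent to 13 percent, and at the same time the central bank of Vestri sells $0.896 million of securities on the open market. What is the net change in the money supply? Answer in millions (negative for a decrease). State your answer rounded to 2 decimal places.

$16.52 million

Before: m₁ = 1 / (0.269) ≈ 3.7175, MB₁ = 5.89, so M₁ = 3.7175 × 5.89 ≈ 21.8961 million.
After: m₂ = 1 / (0.13) ≈ 7.6923, MB₂ = 5.89 − 0.896 = 4.994, so M₂ = 7.6923 × 4.994 ≈ 38.4153 million.
ΔM = M₂ − M₁ = 38.4153 − 21.8961 = 16.5192 million.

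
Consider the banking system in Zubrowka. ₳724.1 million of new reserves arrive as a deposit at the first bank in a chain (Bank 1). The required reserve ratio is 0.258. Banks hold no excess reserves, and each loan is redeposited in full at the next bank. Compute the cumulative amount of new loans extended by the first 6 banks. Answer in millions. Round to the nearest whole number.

₳1735 million

Bank i lends (1 − rr)^i of the original deposit: Bank 1 lends 724.1·0.7420 = 537.2822, Bank 2 lends 724.1·0.7420² ≈ 398.6634, and so on.
Summing a geometric series: total = 724.1·[0.7420·(1 − 0.7420^6) / (1 − 0.7420)] ≈ 1734.9480 million.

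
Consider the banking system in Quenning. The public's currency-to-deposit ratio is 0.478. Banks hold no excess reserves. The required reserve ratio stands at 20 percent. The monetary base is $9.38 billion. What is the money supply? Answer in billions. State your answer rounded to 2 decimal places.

The money multiplier is m = (1 + c) / (rr + c) = (1 + 0.478) / (0.2 + 0.478) ≈ 2.1799.
So M = m × MB = 2.1799 × 9.38 ≈ 20.4475 billion.

$20.45 billion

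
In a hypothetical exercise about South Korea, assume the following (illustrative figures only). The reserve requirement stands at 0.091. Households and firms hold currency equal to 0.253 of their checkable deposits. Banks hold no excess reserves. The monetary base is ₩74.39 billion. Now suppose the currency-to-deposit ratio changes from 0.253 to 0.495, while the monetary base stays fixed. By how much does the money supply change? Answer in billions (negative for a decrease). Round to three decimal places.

Initially m₁ = (1 + 0.253) / (0.091 + 0.253) ≈ 3.642442, so M₁ = 3.642442 × 74.39 ≈ 270.9613 billion.
After the change m₂ = (1 + 0.495) / (0.091 + 0.495) ≈ 2.551195, so M₂ = 2.551195 × 74.39 ≈ 189.7834 billion.
ΔM = M₂ − M₁ = 189.7834 − 270.9613 = -81.1779 billion.

-81.178 billion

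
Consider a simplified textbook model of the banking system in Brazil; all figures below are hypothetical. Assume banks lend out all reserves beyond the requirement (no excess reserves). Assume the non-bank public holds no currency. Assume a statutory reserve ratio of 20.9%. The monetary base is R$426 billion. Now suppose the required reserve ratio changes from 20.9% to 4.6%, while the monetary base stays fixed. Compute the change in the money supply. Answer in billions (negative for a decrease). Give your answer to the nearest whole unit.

R$7223 billion

Initially m₁ = 1 / (0.209) ≈ 4.7847, so M₁ = 4.7847 × 426 = 2038.2822 billion.
After the change m₂ = 1 / (0.046) ≈ 21.7391, so M₂ = 21.7391 × 426 = 9260.8566 billion.
ΔM = M₂ − M₁ = 9260.8566 − 2038.2822 = 7222.5744 billion.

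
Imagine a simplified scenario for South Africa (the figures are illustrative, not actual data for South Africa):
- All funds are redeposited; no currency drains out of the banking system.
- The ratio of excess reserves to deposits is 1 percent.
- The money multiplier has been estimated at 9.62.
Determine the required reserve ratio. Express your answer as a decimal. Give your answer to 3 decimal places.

Using m = 9.62. Since m = (1 + c)/(c + rr + e), the denominator satisfies c + rr + e = (1 + c)/m = (1 + 0) / 9.62 ≈ 0.103950.
With c = 0 and e = 0.01, the required reserve ratio is 0.103950 − 0 − 0.01 = 0.09395.

0.094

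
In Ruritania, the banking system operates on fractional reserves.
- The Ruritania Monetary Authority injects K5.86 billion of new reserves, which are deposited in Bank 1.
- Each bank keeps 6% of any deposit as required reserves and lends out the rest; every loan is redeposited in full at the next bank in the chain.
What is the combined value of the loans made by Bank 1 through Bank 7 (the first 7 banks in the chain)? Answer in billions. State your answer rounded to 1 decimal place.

K32.3 billion

Bank i lends (1 − rr)^i of the original deposit: Bank 1 lends 5.86·0.9400 = 5.5084, Bank 2 lends 5.86·0.9400² ≈ 5.1779, and so on.
Summing a geometric series: total = 5.86·[0.9400·(1 − 0.9400^7) / (1 − 0.9400)] ≈ 32.2721 billion.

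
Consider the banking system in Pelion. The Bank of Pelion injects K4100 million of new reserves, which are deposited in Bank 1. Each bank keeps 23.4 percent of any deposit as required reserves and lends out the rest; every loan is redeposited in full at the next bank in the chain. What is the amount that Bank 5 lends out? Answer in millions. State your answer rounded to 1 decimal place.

Each bank lends a fraction (1 − rr) = 0.7660 of the deposit it receives, so Bank 5 receives 4100·0.7660^4 and lends 4100·0.7660^5 ≈ 1081.2539 million.

K1081.3 million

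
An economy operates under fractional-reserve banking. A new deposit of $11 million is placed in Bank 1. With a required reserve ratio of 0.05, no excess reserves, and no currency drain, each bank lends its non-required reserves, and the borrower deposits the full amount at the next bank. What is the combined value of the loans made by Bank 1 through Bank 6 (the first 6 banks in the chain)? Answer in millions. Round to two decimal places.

Bank i lends (1 − rr)^i of the original deposit: Bank 1 lends 11·0.9500 = 10.4500, Bank 2 lends 11·0.9500² = 9.9275, and so on.
Summing a geometric series: total = 11·[0.9500·(1 − 0.9500^6) / (1 − 0.9500)] ≈ 55.3658 million.

$55.37 million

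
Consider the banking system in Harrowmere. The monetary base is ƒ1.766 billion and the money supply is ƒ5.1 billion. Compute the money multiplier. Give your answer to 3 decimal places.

The money multiplier is m = M / MB = 5.1 / 1.766 ≈ 2.88788.

2.888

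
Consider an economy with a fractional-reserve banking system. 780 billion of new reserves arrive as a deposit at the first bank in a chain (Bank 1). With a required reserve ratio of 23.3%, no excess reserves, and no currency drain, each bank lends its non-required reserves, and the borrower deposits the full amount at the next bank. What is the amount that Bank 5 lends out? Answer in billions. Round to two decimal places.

207.05 billion

Each bank lends a fraction (1 − rr) = 0.7670 of the deposit it receives, so Bank 5 receives 780·0.7670^4 and lends 780·0.7670^5 ≈ 207.0482 billion.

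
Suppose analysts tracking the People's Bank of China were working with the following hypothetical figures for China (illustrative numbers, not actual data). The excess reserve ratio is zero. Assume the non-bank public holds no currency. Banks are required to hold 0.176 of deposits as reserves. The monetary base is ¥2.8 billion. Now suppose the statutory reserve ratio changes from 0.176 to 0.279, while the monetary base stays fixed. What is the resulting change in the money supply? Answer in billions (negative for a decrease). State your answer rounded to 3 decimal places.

-5.873 billion

Initially m₁ = 1 / (0.176) ≈ 5.68182, so M₁ = 5.68182 × 2.8 ≈ 15.9091 billion.
After the change m₂ = 1 / (0.279) ≈ 3.58423, so M₂ = 3.58423 × 2.8 ≈ 10.0358 billion.
ΔM = M₂ − M₁ = 10.0358 − 15.9091 = -5.8733 billion.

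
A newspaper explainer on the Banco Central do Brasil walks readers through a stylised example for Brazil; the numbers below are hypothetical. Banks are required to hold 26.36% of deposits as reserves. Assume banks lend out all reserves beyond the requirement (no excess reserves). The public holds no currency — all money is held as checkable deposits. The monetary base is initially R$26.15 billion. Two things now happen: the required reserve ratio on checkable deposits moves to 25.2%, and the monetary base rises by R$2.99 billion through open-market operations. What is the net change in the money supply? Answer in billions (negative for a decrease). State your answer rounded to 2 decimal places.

R$16.43 billion

Before: m₁ = 1 / (0.2636) ≈ 3.79363, MB₁ = 26.15, so M₁ = 3.79363 × 26.15 ≈ 99.2034 billion.
After: m₂ = 1 / (0.252) ≈ 3.96825, MB₂ = 26.15 + 2.99 = 29.14, so M₂ = 3.96825 × 29.14 ≈ 115.6348 billion.
ΔM = M₂ − M₁ = 115.6348 − 99.2034 = 16.4314 billion.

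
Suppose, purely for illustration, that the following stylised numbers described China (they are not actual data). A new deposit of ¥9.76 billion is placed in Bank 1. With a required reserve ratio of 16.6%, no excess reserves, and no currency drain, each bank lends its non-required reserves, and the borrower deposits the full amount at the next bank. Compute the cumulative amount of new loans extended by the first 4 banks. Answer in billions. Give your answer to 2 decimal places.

¥25.31 billion

Bank i lends (1 − rr)^i of the original deposit: Bank 1 lends 9.76·0.8340 ≈ 8.1398, Bank 2 lends 9.76·0.8340² ≈ 6.7886, and so on.
Summing a geometric series: total = 9.76·[0.8340·(1 − 0.8340^4) / (1 − 0.8340)] ≈ 25.3121 billion.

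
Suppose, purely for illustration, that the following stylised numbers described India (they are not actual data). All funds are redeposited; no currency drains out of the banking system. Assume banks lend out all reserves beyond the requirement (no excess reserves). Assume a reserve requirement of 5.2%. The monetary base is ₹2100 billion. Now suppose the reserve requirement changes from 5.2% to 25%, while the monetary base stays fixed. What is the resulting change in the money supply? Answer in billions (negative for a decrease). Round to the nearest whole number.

-31985 billion

Initially m₁ = 1 / (0.052) ≈ 19.23077, so M₁ = 19.23077 × 2100 = 40384.617 billion.
After the change m₂ = 1 / (0.25) = 4, so M₂ = 4 × 2100 = 8400 billion.
ΔM = M₂ − M₁ = 8400 − 40384.617 = -31984.617 billion.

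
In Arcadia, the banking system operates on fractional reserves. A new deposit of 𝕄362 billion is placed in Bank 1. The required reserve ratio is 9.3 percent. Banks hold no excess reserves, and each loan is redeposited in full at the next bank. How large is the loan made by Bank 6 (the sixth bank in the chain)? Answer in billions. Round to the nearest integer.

Each bank lends a fraction (1 − rr) = 0.9070 of the deposit it receives, so Bank 6 receives 362·0.9070^5 and lends 362·0.9070^6 ≈ 201.5358 billion.

𝕄202 billion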